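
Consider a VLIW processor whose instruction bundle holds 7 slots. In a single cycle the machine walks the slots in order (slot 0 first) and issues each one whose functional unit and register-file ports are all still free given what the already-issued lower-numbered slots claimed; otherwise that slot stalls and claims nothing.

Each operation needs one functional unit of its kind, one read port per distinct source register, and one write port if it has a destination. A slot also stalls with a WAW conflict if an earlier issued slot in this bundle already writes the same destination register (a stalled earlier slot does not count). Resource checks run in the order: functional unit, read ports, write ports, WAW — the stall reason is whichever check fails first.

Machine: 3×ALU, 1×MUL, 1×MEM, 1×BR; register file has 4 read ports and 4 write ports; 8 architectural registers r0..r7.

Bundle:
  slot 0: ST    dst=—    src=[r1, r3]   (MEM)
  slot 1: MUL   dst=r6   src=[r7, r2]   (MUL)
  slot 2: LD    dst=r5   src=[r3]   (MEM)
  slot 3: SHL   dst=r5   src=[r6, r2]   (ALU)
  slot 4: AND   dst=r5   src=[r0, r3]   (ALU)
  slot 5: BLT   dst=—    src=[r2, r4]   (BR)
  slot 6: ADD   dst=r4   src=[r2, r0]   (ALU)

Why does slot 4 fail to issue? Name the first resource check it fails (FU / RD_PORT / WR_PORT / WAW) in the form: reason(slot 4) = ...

#0 MEM src=r1,r3 dispatched  <A:3 Mu:1 Ld:0 B:1 rd:2 wr:4>
#1 MUL src=r7,r2 dispatched  <A:3 Mu:0 Ld:0 B:1 rd:0 wr:3>
#2 MEM src=r3 held:FU  <A:3 Mu:0 Ld:0 B:1 rd:0 wr:3>
#3 ALU src=r6,r2 held:RD_PORT  <A:3 Mu:0 Ld:0 B:1 rd:0 wr:3>
#4 ALU src=r0,r3 held:RD_PORT  <A:3 Mu:0 Ld:0 B:1 rd:0 wr:3>
#5 BR src=r2,r4 held:RD_PORT  <A:3 Mu:0 Ld:0 B:1 rd:0 wr:3>
#6 ALU src=r2,r0 held:RD_PORT  <A:3 Mu:0 Ld:0 B:1 rd:0 wr:3>

reason(slot 4) = RD_PORT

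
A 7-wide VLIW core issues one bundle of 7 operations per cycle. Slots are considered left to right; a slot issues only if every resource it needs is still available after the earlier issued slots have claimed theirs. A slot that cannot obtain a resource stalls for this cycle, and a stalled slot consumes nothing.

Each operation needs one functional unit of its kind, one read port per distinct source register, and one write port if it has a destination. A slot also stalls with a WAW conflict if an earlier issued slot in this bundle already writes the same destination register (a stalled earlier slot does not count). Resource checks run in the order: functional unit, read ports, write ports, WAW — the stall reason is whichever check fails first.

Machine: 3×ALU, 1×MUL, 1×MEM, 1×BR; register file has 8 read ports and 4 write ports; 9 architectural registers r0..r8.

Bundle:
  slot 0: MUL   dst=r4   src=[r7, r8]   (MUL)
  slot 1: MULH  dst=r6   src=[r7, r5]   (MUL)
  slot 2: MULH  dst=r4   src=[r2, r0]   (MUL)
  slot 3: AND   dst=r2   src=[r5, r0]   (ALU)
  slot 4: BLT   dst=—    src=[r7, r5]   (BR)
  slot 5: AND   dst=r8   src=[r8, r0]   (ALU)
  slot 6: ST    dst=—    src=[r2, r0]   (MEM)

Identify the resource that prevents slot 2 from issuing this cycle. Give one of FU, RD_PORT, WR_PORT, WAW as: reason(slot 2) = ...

(0) want 1×MUL +2rd +1wr — yes → AL3|MU0|ME1|BR1|rd6|wr3
(1) want 1×MUL +2rd +1wr — FU → AL3|MU0|ME1|BR1|rd6|wr3
(2) want 1×MUL +2rd +1wr — FU → AL3|MU0|ME1|BR1|rd6|wr3
(3) want 1×ALU +2rd +1wr — yes → AL2|MU0|ME1|BR1|rd4|wr2
(4) want 1×BR +2rd +0wr — yes → AL2|MU0|ME1|BR0|rd2|wr2
(5) want 1×ALU +2rd +1wr — yes → AL1|MU0|ME1|BR0|rd0|wr1
(6) want 1×MEM +2rd +0wr — RD_PORT → AL1|MU0|ME1|BR0|rd0|wr1

reason(slot 2) = FU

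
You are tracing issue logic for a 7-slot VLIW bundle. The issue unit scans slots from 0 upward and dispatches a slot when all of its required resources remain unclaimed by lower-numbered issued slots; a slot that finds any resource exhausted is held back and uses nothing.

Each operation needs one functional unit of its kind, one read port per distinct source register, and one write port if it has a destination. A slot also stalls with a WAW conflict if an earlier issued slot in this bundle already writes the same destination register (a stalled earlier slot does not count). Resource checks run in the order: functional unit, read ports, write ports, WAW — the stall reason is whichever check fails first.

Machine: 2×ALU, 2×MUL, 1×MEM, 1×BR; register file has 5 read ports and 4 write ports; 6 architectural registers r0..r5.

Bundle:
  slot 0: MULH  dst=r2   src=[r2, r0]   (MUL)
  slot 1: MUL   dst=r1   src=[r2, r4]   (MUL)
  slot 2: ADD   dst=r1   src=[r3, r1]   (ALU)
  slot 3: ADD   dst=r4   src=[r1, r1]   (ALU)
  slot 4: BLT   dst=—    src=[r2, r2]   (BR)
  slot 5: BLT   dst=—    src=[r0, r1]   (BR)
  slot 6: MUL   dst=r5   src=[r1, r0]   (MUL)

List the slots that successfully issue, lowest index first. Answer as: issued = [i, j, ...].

[0] MUL needs rd=2 wr=1: ok; after: ALU=2 MUL=1 MEM=1 BR=1, R=3, W=3
[1] MUL needs rd=2 wr=1: ok; after: ALU=2 MUL=0 MEM=1 BR=1, R=1, W=2
[2] ALU needs rd=2 wr=1: RD_PORT; after: ALU=2 MUL=0 MEM=1 BR=1, R=1, W=2
[3] ALU needs rd=1 wr=1: ok; after: ALU=1 MUL=0 MEM=1 BR=1, R=0, W=1
[4] BR needs rd=1 wr=0: RD_PORT; after: ALU=1 MUL=0 MEM=1 BR=1, R=0, W=1
[5] BR needs rd=2 wr=0: RD_PORT; after: ALU=1 MUL=0 MEM=1 BR=1, R=0, W=1
[6] MUL needs rd=2 wr=1: FU; after: ALU=1 MUL=0 MEM=1 BR=1, R=0, W=1

issued = [0, 1, 3]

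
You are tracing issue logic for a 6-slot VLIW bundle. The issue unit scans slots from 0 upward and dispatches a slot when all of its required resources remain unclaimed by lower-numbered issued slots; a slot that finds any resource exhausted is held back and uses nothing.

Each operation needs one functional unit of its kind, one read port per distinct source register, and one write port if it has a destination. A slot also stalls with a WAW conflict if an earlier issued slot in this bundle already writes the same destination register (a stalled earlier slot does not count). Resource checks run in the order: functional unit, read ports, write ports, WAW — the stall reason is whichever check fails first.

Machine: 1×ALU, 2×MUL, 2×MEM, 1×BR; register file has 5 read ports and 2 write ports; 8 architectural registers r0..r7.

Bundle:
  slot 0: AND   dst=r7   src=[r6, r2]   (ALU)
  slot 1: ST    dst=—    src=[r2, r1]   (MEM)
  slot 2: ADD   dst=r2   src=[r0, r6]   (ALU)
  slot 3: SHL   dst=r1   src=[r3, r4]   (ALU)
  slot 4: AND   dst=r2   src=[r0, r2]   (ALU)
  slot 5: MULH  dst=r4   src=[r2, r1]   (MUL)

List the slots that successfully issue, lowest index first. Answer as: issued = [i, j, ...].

issued = [0, 1]

#0 ALU src=r6,r2 dispatched  <A:0 Mu:2 Ld:2 B:1 rd:3 wr:1>
#1 MEM src=r2,r1 dispatched  <A:0 Mu:2 Ld:1 B:1 rd:1 wr:1>
#2 ALU src=r0,r6 held:FU  <A:0 Mu:2 Ld:1 B:1 rd:1 wr:1>
#3 ALU src=r3,r4 held:FU  <A:0 Mu:2 Ld:1 B:1 rd:1 wr:1>
#4 ALU src=r0,r2 held:FU  <A:0 Mu:2 Ld:1 B:1 rd:1 wr:1>
#5 MUL src=r2,r1 held:RD_PORT  <A:0 Mu:2 Ld:1 B:1 rd:1 wr:1>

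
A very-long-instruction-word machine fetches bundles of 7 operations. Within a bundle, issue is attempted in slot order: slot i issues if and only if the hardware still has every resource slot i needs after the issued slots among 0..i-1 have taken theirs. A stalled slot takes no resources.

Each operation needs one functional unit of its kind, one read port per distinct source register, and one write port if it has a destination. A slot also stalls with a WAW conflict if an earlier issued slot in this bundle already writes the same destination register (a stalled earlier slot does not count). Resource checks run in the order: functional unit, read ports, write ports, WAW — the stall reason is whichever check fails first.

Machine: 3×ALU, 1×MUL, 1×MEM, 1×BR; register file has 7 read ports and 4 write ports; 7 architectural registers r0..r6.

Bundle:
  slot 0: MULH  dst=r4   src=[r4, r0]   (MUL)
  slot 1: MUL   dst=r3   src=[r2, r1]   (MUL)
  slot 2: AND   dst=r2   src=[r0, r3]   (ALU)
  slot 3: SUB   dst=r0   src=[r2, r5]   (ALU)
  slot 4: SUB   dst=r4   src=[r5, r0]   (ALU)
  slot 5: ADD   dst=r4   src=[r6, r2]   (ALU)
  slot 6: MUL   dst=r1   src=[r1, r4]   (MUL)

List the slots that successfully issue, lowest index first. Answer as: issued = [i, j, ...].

[0] MUL needs rd=2 wr=1: ok; after: ALU=3 MUL=0 MEM=1 BR=1, R=5, W=3
[1] MUL needs rd=2 wr=1: FU; after: ALU=3 MUL=0 MEM=1 BR=1, R=5, W=3
[2] ALU needs rd=2 wr=1: ok; after: ALU=2 MUL=0 MEM=1 BR=1, R=3, W=2
[3] ALU needs rd=2 wr=1: ok; after: ALU=1 MUL=0 MEM=1 BR=1, R=1, W=1
[4] ALU needs rd=2 wr=1: RD_PORT; after: ALU=1 MUL=0 MEM=1 BR=1, R=1, W=1
[5] ALU needs rd=2 wr=1: RD_PORT; after: ALU=1 MUL=0 MEM=1 BR=1, R=1, W=1
[6] MUL needs rd=2 wr=1: FU; after: ALU=1 MUL=0 MEM=1 BR=1, R=1, W=1

issued = [0, 2, 3]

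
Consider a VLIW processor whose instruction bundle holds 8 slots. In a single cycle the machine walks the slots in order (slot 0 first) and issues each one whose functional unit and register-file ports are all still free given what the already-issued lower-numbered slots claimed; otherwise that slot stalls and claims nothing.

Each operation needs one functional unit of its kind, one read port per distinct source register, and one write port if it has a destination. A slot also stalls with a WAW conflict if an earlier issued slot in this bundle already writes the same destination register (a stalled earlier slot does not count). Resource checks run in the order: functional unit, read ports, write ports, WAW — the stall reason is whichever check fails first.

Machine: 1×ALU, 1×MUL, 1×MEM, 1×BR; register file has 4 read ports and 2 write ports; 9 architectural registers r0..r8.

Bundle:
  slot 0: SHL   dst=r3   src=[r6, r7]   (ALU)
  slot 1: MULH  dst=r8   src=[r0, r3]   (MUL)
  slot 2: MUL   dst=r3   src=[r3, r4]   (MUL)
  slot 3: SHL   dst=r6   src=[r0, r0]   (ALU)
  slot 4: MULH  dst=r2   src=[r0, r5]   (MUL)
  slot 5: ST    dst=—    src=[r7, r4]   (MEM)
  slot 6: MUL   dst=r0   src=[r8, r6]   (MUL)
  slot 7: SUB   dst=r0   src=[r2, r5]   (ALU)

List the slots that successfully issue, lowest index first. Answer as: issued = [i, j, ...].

#0 ALU src=r6,r7 dispatched  <A:0 Mu:1 Ld:1 B:1 rd:2 wr:1>
#1 MUL src=r0,r3 dispatched  <A:0 Mu:0 Ld:1 B:1 rd:0 wr:0>
#2 MUL src=r3,r4 held:FU  <A:0 Mu:0 Ld:1 B:1 rd:0 wr:0>
#3 ALU src=r0,r0 held:FU  <A:0 Mu:0 Ld:1 B:1 rd:0 wr:0>
#4 MUL src=r0,r5 held:FU  <A:0 Mu:0 Ld:1 B:1 rd:0 wr:0>
#5 MEM src=r7,r4 held:RD_PORT  <A:0 Mu:0 Ld:1 B:1 rd:0 wr:0>
#6 MUL src=r8,r6 held:FU  <A:0 Mu:0 Ld:1 B:1 rd:0 wr:0>
#7 ALU src=r2,r5 held:FU  <A:0 Mu:0 Ld:1 B:1 rd:0 wr:0>

issued = [0, 1]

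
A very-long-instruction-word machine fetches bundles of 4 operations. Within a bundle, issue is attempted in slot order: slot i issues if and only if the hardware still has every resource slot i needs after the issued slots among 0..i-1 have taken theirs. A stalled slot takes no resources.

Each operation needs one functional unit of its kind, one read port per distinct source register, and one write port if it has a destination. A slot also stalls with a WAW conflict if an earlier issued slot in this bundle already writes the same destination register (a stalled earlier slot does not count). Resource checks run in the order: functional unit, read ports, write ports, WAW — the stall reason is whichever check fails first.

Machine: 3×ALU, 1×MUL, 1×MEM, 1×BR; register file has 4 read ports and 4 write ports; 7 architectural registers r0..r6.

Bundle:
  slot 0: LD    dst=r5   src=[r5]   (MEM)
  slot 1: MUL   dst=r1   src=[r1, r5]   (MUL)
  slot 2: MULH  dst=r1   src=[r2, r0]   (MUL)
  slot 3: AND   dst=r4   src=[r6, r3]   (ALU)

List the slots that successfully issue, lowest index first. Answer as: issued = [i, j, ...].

issued = [0, 1]

slot 0 (MEM): ISSUE — free A3,Mu1,Ld0,B1 rp3 wp3
slot 1 (MUL): ISSUE — free A3,Mu0,Ld0,B1 rp1 wp2
slot 2 (MUL): stall FU — free A3,Mu0,Ld0,B1 rp1 wp2
slot 3 (ALU): stall RD_PORT — free A3,Mu0,Ld0,B1 rp1 wp2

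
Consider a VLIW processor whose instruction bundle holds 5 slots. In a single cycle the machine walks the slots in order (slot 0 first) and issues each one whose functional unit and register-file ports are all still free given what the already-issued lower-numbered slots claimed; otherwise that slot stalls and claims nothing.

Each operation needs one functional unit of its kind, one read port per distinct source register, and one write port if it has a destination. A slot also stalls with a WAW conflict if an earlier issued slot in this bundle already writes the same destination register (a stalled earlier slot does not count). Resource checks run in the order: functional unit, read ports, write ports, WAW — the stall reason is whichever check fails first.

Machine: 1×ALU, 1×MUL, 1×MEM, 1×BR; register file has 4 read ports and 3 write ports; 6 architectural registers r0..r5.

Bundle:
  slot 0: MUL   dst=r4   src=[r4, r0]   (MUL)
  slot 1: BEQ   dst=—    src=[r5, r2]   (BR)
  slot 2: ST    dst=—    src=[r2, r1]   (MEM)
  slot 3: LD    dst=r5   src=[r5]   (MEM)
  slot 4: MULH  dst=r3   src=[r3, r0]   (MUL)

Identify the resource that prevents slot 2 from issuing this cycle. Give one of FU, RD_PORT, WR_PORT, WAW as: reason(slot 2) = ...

reason(slot 2) = RD_PORT

[0] MUL needs rd=2 wr=1: ok; after: ALU=1 MUL=0 MEM=1 BR=1, R=2, W=2
[1] BR needs rd=2 wr=0: ok; after: ALU=1 MUL=0 MEM=1 BR=0, R=0, W=2
[2] MEM needs rd=2 wr=0: RD_PORT; after: ALU=1 MUL=0 MEM=1 BR=0, R=0, W=2
[3] MEM needs rd=1 wr=1: RD_PORT; after: ALU=1 MUL=0 MEM=1 BR=0, R=0, W=2
[4] MUL needs rd=2 wr=1: FU; after: ALU=1 MUL=0 MEM=1 BR=0, R=0, W=2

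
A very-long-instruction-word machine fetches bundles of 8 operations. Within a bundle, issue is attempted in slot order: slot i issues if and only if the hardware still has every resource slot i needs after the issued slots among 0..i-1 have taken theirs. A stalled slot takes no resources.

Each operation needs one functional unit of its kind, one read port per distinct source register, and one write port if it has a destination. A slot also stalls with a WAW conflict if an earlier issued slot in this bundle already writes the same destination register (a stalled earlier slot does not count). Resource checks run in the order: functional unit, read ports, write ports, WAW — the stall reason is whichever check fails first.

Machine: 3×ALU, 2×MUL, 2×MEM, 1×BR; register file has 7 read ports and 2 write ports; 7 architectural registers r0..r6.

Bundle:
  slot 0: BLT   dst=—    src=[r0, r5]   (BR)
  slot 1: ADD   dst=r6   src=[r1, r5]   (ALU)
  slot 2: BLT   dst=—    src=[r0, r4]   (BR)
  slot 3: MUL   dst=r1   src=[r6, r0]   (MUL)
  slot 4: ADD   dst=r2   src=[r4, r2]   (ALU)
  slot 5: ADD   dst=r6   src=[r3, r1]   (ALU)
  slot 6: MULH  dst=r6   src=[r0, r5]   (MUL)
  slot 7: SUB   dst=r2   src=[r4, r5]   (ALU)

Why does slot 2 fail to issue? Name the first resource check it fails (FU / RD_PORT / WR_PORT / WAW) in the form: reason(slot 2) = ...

reason(slot 2) = FU

#0 BR src=r0,r5 dispatched  <A:3 Mu:2 Ld:2 B:0 rd:5 wr:2>
#1 ALU src=r1,r5 dispatched  <A:2 Mu:2 Ld:2 B:0 rd:3 wr:1>
#2 BR src=r0,r4 held:FU  <A:2 Mu:2 Ld:2 B:0 rd:3 wr:1>
#3 MUL src=r6,r0 dispatched  <A:2 Mu:1 Ld:2 B:0 rd:1 wr:0>
#4 ALU src=r4,r2 held:RD_PORT  <A:2 Mu:1 Ld:2 B:0 rd:1 wr:0>
#5 ALU src=r3,r1 held:RD_PORT  <A:2 Mu:1 Ld:2 B:0 rd:1 wr:0>
#6 MUL src=r0,r5 held:RD_PORT  <A:2 Mu:1 Ld:2 B:0 rd:1 wr:0>
#7 ALU src=r4,r5 held:RD_PORT  <A:2 Mu:1 Ld:2 B:0 rd:1 wr:0>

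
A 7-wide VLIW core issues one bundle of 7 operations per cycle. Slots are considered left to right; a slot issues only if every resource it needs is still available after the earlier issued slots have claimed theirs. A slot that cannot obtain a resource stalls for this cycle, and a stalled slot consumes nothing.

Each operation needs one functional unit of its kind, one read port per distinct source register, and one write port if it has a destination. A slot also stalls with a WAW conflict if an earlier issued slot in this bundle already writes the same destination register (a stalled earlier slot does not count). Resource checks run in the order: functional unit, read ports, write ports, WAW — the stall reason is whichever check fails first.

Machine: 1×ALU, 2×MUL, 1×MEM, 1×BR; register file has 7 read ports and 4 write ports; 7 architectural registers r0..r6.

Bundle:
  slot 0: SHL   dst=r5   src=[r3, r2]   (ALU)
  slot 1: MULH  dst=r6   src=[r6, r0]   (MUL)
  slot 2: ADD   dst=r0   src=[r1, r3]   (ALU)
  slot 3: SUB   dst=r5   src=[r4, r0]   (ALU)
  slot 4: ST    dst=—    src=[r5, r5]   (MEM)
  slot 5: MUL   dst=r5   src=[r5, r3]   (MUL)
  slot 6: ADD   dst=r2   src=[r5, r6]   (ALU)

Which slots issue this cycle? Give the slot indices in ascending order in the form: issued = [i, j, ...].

issued = [0, 1, 4]

[0] ALU needs rd=2 wr=1: ok; after: ALU=0 MUL=2 MEM=1 BR=1, R=5, W=3
[1] MUL needs rd=2 wr=1: ok; after: ALU=0 MUL=1 MEM=1 BR=1, R=3, W=2
[2] ALU needs rd=2 wr=1: FU; after: ALU=0 MUL=1 MEM=1 BR=1, R=3, W=2
[3] ALU needs rd=2 wr=1: FU; after: ALU=0 MUL=1 MEM=1 BR=1, R=3, W=2
[4] MEM needs rd=1 wr=0: ok; after: ALU=0 MUL=1 MEM=0 BR=1, R=2, W=2
[5] MUL needs rd=2 wr=1: WAW; after: ALU=0 MUL=1 MEM=0 BR=1, R=2, W=2
[6] ALU needs rd=2 wr=1: FU; after: ALU=0 MUL=1 MEM=0 BR=1, R=2, W=2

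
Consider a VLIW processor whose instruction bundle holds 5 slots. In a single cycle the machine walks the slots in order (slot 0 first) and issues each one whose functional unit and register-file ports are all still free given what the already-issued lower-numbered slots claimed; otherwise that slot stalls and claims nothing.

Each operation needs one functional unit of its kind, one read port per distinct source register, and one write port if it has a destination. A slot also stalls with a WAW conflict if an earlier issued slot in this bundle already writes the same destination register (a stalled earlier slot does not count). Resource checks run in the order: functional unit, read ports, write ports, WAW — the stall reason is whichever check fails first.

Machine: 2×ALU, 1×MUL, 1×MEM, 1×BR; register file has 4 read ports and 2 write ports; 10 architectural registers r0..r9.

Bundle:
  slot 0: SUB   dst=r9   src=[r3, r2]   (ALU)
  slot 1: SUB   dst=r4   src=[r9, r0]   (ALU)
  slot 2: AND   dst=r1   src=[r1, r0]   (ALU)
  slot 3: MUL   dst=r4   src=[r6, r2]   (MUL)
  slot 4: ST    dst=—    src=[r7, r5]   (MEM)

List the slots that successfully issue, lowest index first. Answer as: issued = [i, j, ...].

issued = [0, 1]

[0] ALU needs rd=2 wr=1: ok; after: ALU=1 MUL=1 MEM=1 BR=1, R=2, W=1
[1] ALU needs rd=2 wr=1: ok; after: ALU=0 MUL=1 MEM=1 BR=1, R=0, W=0
[2] ALU needs rd=2 wr=1: FU; after: ALU=0 MUL=1 MEM=1 BR=1, R=0, W=0
[3] MUL needs rd=2 wr=1: RD_PORT; after: ALU=0 MUL=1 MEM=1 BR=1, R=0, W=0
[4] MEM needs rd=2 wr=0: RD_PORT; after: ALU=0 MUL=1 MEM=1 BR=1, R=0, W=0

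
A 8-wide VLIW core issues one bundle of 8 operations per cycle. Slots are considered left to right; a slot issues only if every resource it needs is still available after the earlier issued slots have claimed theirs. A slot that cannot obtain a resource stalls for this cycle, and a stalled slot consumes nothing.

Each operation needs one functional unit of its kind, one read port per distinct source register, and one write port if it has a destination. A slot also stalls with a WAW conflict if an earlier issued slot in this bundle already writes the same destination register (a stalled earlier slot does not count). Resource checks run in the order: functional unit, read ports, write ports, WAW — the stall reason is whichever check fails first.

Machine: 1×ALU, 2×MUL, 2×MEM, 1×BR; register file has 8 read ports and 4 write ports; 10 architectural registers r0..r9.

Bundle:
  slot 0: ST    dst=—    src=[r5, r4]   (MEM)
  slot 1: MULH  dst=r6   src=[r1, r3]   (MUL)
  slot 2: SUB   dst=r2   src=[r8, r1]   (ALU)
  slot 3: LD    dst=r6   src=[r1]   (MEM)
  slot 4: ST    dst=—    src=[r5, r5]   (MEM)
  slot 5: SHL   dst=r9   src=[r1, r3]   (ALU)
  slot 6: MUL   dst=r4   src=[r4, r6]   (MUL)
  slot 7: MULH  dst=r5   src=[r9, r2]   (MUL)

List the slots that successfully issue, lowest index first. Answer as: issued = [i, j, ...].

[0] MEM needs rd=2 wr=0: ok; after: ALU=1 MUL=2 MEM=1 BR=1, R=6, W=4
[1] MUL needs rd=2 wr=1: ok; after: ALU=1 MUL=1 MEM=1 BR=1, R=4, W=3
[2] ALU needs rd=2 wr=1: ok; after: ALU=0 MUL=1 MEM=1 BR=1, R=2, W=2
[3] MEM needs rd=1 wr=1: WAW; after: ALU=0 MUL=1 MEM=1 BR=1, R=2, W=2
[4] MEM needs rd=1 wr=0: ok; after: ALU=0 MUL=1 MEM=0 BR=1, R=1, W=2
[5] ALU needs rd=2 wr=1: FU; after: ALU=0 MUL=1 MEM=0 BR=1, R=1, W=2
[6] MUL needs rd=2 wr=1: RD_PORT; after: ALU=0 MUL=1 MEM=0 BR=1, R=1, W=2
[7] MUL needs rd=2 wr=1: RD_PORT; after: ALU=0 MUL=1 MEM=0 BR=1, R=1, W=2

issued = [0, 1, 2, 4]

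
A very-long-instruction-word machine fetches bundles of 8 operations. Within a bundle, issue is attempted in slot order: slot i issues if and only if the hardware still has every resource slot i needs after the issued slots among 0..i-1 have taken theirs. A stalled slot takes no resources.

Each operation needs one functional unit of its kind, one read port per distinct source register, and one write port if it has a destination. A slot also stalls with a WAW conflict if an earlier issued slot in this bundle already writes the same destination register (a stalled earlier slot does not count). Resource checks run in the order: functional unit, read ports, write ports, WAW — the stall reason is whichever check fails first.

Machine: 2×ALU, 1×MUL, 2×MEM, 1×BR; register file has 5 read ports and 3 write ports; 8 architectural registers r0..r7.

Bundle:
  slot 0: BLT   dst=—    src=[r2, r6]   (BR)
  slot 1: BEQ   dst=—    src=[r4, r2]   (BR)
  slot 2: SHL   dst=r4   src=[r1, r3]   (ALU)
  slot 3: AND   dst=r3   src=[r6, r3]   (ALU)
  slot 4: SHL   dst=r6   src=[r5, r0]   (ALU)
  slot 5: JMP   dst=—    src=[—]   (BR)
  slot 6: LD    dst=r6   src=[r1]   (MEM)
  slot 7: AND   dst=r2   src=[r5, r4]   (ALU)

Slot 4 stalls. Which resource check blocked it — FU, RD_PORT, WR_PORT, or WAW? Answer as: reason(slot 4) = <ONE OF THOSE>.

reason(slot 4) = RD_PORT

  0. BR ⇒ go  {2A/1Mu/2Ld/0B | 3r 3w}
  1. BR ⇒ no(FU)  {2A/1Mu/2Ld/0B | 3r 3w}
  2. ALU→r4 ⇒ go  {1A/1Mu/2Ld/0B | 1r 2w}
  3. ALU→r3 ⇒ no(RD_PORT)  {1A/1Mu/2Ld/0B | 1r 2w}
  4. ALU→r6 ⇒ no(RD_PORT)  {1A/1Mu/2Ld/0B | 1r 2w}
  5. BR ⇒ no(FU)  {1A/1Mu/2Ld/0B | 1r 2w}
  6. MEM→r6 ⇒ go  {1A/1Mu/1Ld/0B | 0r 1w}
  7. ALU→r2 ⇒ no(RD_PORT)  {1A/1Mu/1Ld/0B | 0r 1w}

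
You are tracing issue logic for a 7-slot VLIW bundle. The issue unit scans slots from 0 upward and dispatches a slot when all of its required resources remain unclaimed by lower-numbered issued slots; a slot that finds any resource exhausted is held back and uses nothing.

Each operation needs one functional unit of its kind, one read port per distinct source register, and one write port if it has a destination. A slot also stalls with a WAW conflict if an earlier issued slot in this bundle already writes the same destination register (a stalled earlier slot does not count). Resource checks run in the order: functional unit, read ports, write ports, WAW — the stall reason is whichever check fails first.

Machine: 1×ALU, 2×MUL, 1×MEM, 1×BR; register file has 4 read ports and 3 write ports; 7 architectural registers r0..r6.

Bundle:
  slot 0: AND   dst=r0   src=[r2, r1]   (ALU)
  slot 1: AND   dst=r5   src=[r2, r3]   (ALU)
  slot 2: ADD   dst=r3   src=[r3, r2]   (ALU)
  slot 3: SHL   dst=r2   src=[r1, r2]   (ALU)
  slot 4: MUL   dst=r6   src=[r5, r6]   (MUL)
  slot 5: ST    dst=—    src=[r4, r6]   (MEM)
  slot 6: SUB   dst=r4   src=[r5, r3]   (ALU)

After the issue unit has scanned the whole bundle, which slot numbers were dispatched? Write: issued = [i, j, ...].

issued = [0, 4]

#0 ALU src=r2,r1 dispatched  <A:0 Mu:2 Ld:1 B:1 rd:2 wr:2>
#1 ALU src=r2,r3 held:FU  <A:0 Mu:2 Ld:1 B:1 rd:2 wr:2>
#2 ALU src=r3,r2 held:FU  <A:0 Mu:2 Ld:1 B:1 rd:2 wr:2>
#3 ALU src=r1,r2 held:FU  <A:0 Mu:2 Ld:1 B:1 rd:2 wr:2>
#4 MUL src=r5,r6 dispatched  <A:0 Mu:1 Ld:1 B:1 rd:0 wr:1>
#5 MEM src=r4,r6 held:RD_PORT  <A:0 Mu:1 Ld:1 B:1 rd:0 wr:1>
#6 ALU src=r5,r3 held:FU  <A:0 Mu:1 Ld:1 B:1 rd:0 wr:1>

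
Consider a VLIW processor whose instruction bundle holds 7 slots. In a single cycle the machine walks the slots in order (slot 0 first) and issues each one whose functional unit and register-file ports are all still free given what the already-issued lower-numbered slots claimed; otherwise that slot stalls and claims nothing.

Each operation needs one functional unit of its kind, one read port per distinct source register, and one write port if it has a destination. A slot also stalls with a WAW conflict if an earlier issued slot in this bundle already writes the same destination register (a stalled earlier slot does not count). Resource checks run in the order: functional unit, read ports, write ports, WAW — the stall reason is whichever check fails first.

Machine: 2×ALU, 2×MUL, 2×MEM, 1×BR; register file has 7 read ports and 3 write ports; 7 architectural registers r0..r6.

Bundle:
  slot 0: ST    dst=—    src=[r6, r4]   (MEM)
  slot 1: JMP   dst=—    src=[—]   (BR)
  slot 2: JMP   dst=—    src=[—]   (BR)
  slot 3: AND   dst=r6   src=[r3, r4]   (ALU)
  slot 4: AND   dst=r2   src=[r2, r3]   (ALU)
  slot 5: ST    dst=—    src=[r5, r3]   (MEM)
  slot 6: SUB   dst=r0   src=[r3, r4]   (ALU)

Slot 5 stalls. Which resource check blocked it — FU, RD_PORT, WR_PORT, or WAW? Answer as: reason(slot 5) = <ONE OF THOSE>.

reason(slot 5) = RD_PORT

slot 0 (MEM): ISSUE — free A2,Mu2,Ld1,B1 rp5 wp3
slot 1 (BR): ISSUE — free A2,Mu2,Ld1,B0 rp5 wp3
slot 2 (BR): stall FU — free A2,Mu2,Ld1,B0 rp5 wp3
slot 3 (ALU): ISSUE — free A1,Mu2,Ld1,B0 rp3 wp2
slot 4 (ALU): ISSUE — free A0,Mu2,Ld1,B0 rp1 wp1
slot 5 (MEM): stall RD_PORT — free A0,Mu2,Ld1,B0 rp1 wp1
slot 6 (ALU): stall FU — free A0,Mu2,Ld1,B0 rp1 wp1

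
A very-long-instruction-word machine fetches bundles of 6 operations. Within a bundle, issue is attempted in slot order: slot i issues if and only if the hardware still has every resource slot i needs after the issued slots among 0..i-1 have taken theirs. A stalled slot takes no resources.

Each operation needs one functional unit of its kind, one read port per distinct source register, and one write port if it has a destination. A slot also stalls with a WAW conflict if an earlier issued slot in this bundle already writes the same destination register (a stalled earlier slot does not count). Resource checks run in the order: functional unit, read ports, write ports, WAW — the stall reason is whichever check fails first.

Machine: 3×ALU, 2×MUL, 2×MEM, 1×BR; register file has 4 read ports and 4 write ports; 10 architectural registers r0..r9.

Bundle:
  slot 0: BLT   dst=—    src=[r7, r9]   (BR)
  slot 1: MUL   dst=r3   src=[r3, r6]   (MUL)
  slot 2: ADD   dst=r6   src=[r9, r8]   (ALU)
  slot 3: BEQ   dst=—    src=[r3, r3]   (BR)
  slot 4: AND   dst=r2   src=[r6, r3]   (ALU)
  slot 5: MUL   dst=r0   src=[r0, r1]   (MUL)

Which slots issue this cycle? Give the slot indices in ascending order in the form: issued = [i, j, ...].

  0. BR ⇒ go  {3A/2Mu/2Ld/0B | 2r 4w}
  1. MUL→r3 ⇒ go  {3A/1Mu/2Ld/0B | 0r 3w}
  2. ALU→r6 ⇒ no(RD_PORT)  {3A/1Mu/2Ld/0B | 0r 3w}
  3. BR ⇒ no(FU)  {3A/1Mu/2Ld/0B | 0r 3w}
  4. ALU→r2 ⇒ no(RD_PORT)  {3A/1Mu/2Ld/0B | 0r 3w}
  5. MUL→r0 ⇒ no(RD_PORT)  {3A/1Mu/2Ld/0B | 0r 3w}

issued = [0, 1]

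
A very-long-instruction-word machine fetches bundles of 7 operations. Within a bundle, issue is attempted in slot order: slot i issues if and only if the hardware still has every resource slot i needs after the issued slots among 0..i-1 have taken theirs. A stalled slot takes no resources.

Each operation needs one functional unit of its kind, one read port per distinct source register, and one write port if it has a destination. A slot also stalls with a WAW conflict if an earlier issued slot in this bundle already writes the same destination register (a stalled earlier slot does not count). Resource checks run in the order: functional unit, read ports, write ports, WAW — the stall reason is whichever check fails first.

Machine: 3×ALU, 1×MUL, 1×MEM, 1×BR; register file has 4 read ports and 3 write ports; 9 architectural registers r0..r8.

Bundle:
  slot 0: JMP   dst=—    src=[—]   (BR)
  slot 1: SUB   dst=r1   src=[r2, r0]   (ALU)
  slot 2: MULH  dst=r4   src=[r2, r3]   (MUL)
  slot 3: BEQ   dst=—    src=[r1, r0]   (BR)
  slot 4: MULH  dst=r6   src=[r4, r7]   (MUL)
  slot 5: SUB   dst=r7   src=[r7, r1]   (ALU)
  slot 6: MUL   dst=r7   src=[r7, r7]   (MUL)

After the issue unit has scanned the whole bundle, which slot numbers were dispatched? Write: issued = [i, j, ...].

issued = [0, 1, 2]

[0] BR needs rd=0 wr=0: ok; after: ALU=3 MUL=1 MEM=1 BR=0, R=4, W=3
[1] ALU needs rd=2 wr=1: ok; after: ALU=2 MUL=1 MEM=1 BR=0, R=2, W=2
[2] MUL needs rd=2 wr=1: ok; after: ALU=2 MUL=0 MEM=1 BR=0, R=0, W=1
[3] BR needs rd=2 wr=0: FU; after: ALU=2 MUL=0 MEM=1 BR=0, R=0, W=1
[4] MUL needs rd=2 wr=1: FU; after: ALU=2 MUL=0 MEM=1 BR=0, R=0, W=1
[5] ALU needs rd=2 wr=1: RD_PORT; after: ALU=2 MUL=0 MEM=1 BR=0, R=0, W=1
[6] MUL needs rd=1 wr=1: FU; after: ALU=2 MUL=0 MEM=1 BR=0, R=0, W=1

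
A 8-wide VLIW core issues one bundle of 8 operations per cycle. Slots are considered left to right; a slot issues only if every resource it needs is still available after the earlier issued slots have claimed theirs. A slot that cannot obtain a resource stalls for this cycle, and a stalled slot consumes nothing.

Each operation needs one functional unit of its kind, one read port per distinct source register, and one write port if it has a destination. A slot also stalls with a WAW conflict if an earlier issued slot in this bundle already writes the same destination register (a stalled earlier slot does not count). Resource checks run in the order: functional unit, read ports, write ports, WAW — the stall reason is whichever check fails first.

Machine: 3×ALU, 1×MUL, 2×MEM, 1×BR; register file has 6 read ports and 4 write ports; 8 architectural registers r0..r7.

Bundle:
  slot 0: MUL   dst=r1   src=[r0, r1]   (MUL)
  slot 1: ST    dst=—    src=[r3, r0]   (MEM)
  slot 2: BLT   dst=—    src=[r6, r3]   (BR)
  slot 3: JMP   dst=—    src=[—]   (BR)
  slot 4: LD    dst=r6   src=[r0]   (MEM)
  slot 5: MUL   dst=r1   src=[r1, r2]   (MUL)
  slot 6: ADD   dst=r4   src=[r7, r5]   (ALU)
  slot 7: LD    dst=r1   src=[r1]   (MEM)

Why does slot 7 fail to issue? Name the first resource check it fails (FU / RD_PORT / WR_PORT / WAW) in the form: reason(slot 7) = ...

(0) want 1×MUL +2rd +1wr — yes → AL3|MU0|ME2|BR1|rd4|wr3
(1) want 1×MEM +2rd +0wr — yes → AL3|MU0|ME1|BR1|rd2|wr3
(2) want 1×BR +2rd +0wr — yes → AL3|MU0|ME1|BR0|rd0|wr3
(3) want 1×BR +0rd +0wr — FU → AL3|MU0|ME1|BR0|rd0|wr3
(4) want 1×MEM +1rd +1wr — RD_PORT → AL3|MU0|ME1|BR0|rd0|wr3
(5) want 1×MUL +2rd +1wr — FU → AL3|MU0|ME1|BR0|rd0|wr3
(6) want 1×ALU +2rd +1wr — RD_PORT → AL3|MU0|ME1|BR0|rd0|wr3
(7) want 1×MEM +1rd +1wr — RD_PORT → AL3|MU0|ME1|BR0|rd0|wr3

reason(slot 7) = RD_PORT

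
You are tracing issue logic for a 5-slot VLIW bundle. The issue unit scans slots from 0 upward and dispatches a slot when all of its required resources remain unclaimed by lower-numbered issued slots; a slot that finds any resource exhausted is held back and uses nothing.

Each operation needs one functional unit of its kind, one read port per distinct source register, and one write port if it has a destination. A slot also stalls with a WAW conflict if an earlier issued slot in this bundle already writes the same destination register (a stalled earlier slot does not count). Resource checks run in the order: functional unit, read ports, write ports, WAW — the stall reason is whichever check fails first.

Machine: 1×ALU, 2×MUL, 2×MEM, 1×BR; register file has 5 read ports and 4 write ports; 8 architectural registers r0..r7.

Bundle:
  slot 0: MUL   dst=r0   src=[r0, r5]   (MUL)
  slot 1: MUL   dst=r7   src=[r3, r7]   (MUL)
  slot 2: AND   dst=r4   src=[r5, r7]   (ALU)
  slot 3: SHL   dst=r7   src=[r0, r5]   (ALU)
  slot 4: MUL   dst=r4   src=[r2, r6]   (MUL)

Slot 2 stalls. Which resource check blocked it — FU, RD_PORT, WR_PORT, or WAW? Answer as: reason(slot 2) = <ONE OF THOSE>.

(0) want 1×MUL +2rd +1wr — yes → AL1|MU1|ME2|BR1|rd3|wr3
(1) want 1×MUL +2rd +1wr — yes → AL1|MU0|ME2|BR1|rd1|wr2
(2) want 1×ALU +2rd +1wr — RD_PORT → AL1|MU0|ME2|BR1|rd1|wr2
(3) want 1×ALU +2rd +1wr — RD_PORT → AL1|MU0|ME2|BR1|rd1|wr2
(4) want 1×MUL +2rd +1wr — FU → AL1|MU0|ME2|BR1|rd1|wr2

reason(slot 2) = RD_PORT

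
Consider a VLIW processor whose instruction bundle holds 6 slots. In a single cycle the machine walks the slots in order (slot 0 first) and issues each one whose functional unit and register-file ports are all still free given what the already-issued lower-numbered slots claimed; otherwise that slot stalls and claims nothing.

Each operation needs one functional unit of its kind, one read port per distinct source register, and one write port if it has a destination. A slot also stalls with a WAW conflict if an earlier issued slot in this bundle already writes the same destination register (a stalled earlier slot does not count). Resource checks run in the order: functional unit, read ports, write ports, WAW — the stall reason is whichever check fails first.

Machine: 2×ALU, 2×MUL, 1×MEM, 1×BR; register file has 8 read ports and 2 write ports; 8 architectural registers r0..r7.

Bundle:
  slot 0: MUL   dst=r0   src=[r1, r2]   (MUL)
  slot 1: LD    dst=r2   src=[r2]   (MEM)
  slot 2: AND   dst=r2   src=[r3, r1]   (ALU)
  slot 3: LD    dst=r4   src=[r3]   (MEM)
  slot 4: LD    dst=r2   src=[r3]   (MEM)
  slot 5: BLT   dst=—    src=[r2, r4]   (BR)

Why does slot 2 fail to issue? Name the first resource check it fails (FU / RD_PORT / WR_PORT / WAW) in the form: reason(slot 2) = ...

slot 0 (MUL): ISSUE — free A2,Mu1,Ld1,B1 rp6 wp1
slot 1 (MEM): ISSUE — free A2,Mu1,Ld0,B1 rp5 wp0
slot 2 (ALU): stall WR_PORT — free A2,Mu1,Ld0,B1 rp5 wp0
slot 3 (MEM): stall FU — free A2,Mu1,Ld0,B1 rp5 wp0
slot 4 (MEM): stall FU — free A2,Mu1,Ld0,B1 rp5 wp0
slot 5 (BR): ISSUE — free A2,Mu1,Ld0,B0 rp3 wp0

reason(slot 2) = WR_PORT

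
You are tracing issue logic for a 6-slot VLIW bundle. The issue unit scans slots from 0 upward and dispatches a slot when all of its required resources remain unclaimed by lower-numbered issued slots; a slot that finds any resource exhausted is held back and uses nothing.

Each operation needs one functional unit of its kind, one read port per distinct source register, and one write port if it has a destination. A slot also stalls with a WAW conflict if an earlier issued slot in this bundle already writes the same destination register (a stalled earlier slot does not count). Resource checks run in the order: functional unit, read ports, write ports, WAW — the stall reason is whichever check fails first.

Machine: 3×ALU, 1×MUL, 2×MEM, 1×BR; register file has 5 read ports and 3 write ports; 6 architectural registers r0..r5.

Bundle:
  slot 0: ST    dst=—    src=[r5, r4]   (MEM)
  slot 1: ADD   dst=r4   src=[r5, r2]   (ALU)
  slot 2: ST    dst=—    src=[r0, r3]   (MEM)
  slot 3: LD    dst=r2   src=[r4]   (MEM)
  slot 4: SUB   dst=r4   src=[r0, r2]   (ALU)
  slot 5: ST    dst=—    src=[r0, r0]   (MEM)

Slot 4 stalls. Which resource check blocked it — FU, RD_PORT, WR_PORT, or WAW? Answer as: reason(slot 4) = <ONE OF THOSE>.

reason(slot 4) = RD_PORT

#0 MEM src=r5,r4 dispatched  <A:3 Mu:1 Ld:1 B:1 rd:3 wr:3>
#1 ALU src=r5,r2 dispatched  <A:2 Mu:1 Ld:1 B:1 rd:1 wr:2>
#2 MEM src=r0,r3 held:RD_PORT  <A:2 Mu:1 Ld:1 B:1 rd:1 wr:2>
#3 MEM src=r4 dispatched  <A:2 Mu:1 Ld:0 B:1 rd:0 wr:1>
#4 ALU src=r0,r2 held:RD_PORT  <A:2 Mu:1 Ld:0 B:1 rd:0 wr:1>
#5 MEM src=r0,r0 held:FU  <A:2 Mu:1 Ld:0 B:1 rd:0 wr:1>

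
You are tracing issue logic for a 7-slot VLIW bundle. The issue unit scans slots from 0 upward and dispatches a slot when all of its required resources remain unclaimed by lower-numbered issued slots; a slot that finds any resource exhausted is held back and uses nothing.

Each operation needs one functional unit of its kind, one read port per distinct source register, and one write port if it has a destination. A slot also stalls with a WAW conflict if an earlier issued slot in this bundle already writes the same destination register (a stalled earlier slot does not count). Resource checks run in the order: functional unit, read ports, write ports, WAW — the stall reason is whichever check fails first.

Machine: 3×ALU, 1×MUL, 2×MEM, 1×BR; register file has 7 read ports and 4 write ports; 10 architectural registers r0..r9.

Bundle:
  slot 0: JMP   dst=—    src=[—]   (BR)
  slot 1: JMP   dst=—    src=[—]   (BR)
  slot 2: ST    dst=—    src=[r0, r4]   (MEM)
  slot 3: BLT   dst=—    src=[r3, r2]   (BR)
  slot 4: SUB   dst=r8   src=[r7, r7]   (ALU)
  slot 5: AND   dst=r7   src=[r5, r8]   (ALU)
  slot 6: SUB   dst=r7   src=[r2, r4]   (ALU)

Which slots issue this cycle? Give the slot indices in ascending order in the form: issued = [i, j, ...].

(0) want 1×BR +0rd +0wr — yes → AL3|MU1|ME2|BR0|rd7|wr4
(1) want 1×BR +0rd +0wr — FU → AL3|MU1|ME2|BR0|rd7|wr4
(2) want 1×MEM +2rd +0wr — yes → AL3|MU1|ME1|BR0|rd5|wr4
(3) want 1×BR +2rd +0wr — FU → AL3|MU1|ME1|BR0|rd5|wr4
(4) want 1×ALU +1rd +1wr — yes → AL2|MU1|ME1|BR0|rd4|wr3
(5) want 1×ALU +2rd +1wr — yes → AL1|MU1|ME1|BR0|rd2|wr2
(6) want 1×ALU +2rd +1wr — WAW → AL1|MU1|ME1|BR0|rd2|wr2

issued = [0, 2, 4, 5]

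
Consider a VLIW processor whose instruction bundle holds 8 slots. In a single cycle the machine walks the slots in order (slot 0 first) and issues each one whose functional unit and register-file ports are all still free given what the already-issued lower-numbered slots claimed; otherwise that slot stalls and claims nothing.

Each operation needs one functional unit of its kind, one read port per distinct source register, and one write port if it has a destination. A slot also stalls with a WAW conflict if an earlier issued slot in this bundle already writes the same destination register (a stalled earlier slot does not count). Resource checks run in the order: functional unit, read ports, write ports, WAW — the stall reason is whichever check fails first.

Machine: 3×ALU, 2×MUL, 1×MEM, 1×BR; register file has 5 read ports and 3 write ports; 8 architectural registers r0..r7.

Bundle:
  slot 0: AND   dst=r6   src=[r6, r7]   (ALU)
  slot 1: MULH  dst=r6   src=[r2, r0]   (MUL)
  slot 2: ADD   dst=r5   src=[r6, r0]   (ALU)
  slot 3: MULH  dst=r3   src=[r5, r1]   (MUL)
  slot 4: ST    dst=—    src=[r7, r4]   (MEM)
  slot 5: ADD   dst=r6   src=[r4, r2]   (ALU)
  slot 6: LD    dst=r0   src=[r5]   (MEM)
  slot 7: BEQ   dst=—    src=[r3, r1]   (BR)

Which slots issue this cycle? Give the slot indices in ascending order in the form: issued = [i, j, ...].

issued = [0, 2, 6]

slot 0 (ALU): ISSUE — free A2,Mu2,Ld1,B1 rp3 wp2
slot 1 (MUL): stall WAW — free A2,Mu2,Ld1,B1 rp3 wp2
slot 2 (ALU): ISSUE — free A1,Mu2,Ld1,B1 rp1 wp1
slot 3 (MUL): stall RD_PORT — free A1,Mu2,Ld1,B1 rp1 wp1
slot 4 (MEM): stall RD_PORT — free A1,Mu2,Ld1,B1 rp1 wp1
slot 5 (ALU): stall RD_PORT — free A1,Mu2,Ld1,B1 rp1 wp1
slot 6 (MEM): ISSUE — free A1,Mu2,Ld0,B1 rp0 wp0
slot 7 (BR): stall RD_PORT — free A1,Mu2,Ld0,B1 rp0 wp0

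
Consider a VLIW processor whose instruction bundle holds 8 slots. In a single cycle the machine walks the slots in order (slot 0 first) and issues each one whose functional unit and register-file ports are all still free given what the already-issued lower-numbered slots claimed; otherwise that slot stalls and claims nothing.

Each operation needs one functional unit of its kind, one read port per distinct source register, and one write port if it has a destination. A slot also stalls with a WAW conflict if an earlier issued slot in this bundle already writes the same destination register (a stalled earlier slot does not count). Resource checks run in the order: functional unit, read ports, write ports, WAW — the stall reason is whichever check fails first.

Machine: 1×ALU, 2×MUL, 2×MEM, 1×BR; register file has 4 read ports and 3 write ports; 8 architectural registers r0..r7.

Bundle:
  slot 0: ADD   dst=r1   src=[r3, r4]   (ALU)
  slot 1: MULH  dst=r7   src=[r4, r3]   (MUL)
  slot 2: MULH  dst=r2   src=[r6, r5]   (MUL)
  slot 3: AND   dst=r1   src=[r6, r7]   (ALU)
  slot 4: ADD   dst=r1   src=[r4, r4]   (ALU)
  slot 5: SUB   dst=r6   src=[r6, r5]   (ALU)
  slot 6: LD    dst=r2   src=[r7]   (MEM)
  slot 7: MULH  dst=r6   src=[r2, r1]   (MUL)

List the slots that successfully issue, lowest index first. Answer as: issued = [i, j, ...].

issued = [0, 1]

[0] ALU needs rd=2 wr=1: ok; after: ALU=0 MUL=2 MEM=2 BR=1, R=2, W=2
[1] MUL needs rd=2 wr=1: ok; after: ALU=0 MUL=1 MEM=2 BR=1, R=0, W=1
[2] MUL needs rd=2 wr=1: RD_PORT; after: ALU=0 MUL=1 MEM=2 BR=1, R=0, W=1
[3] ALU needs rd=2 wr=1: FU; after: ALU=0 MUL=1 MEM=2 BR=1, R=0, W=1
[4] ALU needs rd=1 wr=1: FU; after: ALU=0 MUL=1 MEM=2 BR=1, R=0, W=1
[5] ALU needs rd=2 wr=1: FU; after: ALU=0 MUL=1 MEM=2 BR=1, R=0, W=1
[6] MEM needs rd=1 wr=1: RD_PORT; after: ALU=0 MUL=1 MEM=2 BR=1, R=0, W=1
[7] MUL needs rd=2 wr=1: RD_PORT; after: ALU=0 MUL=1 MEM=2 BR=1, R=0, W=1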